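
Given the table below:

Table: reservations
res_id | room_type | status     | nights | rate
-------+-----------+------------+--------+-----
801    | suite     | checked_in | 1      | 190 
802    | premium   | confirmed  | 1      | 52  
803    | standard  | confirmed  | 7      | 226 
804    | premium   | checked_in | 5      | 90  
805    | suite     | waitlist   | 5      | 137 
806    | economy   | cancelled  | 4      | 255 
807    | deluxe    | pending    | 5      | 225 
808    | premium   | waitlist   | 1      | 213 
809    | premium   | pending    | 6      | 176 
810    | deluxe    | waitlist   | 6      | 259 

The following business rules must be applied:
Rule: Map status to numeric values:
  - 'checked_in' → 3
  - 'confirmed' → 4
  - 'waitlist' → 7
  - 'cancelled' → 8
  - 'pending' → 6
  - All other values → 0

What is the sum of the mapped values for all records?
55

Step 1: Apply mapping to each record
Step 2: Count by status:
  'checked_in': 2 records × 3 = 6
  'confirmed': 2 records × 4 = 8
  'waitlist': 3 records × 7 = 21
  'cancelled': 1 records × 8 = 8
  'pending': 2 records × 6 = 12
Step 3: Sum all mapped values = 55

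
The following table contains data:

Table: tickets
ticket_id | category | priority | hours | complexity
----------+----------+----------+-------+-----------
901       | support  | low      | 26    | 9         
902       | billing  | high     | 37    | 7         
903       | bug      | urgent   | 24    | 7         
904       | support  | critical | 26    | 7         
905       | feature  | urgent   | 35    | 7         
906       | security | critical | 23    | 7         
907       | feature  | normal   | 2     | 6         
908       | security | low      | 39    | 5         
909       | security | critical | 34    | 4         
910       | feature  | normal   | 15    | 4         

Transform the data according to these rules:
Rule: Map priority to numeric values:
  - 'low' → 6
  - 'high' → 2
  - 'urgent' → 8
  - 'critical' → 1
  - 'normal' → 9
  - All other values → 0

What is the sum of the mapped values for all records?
51

Step 1: Apply mapping to each record
Step 2: Count by status:
  'low': 2 records × 6 = 12
  'high': 1 records × 2 = 2
  'urgent': 2 records × 8 = 16
  'critical': 3 records × 1 = 3
  'normal': 2 records × 9 = 18
Step 3: Sum all mapped values = 51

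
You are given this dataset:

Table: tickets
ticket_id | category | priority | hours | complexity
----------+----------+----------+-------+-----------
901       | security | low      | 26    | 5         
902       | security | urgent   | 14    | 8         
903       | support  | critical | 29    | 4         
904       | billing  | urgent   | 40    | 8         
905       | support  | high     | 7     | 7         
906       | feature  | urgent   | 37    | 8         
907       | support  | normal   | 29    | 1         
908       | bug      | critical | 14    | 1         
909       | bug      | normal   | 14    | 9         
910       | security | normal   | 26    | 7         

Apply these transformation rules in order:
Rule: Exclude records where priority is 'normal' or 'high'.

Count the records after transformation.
6

Step 1: Count records to exclude
  - 3 (normal) + 1 (high) = 4 records
Step 2: Total records: 10
Step 3: Remaining = 10 - 4 = 6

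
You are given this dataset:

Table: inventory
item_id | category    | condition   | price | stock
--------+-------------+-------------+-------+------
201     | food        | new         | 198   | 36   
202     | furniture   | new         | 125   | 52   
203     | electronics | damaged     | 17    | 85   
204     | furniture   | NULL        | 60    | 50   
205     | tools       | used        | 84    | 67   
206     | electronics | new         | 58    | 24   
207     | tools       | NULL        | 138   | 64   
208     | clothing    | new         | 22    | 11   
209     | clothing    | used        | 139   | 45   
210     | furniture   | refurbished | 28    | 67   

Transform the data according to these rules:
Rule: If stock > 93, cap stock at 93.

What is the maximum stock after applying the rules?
85

Step 1: Original maximum stock = 85
Step 2: Check cap of 93 against maximum
Step 3: No records exceed the cap (max 85 <= cap 93), so no capping applies
Step 4: Maximum after transformation = 85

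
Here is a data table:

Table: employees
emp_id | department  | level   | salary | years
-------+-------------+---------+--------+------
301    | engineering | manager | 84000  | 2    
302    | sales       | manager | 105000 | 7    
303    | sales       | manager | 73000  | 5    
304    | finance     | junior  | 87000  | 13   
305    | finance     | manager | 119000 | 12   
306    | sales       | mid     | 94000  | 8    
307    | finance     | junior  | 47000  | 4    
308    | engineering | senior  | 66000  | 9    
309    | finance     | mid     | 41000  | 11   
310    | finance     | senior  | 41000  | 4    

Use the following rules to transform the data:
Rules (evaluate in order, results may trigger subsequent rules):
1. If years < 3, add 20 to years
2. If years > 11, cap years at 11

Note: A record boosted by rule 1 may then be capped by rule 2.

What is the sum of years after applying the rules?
81

Step 1: Apply rule 1 to records with years < 3
  - 1 records get bonus of 20
  - Of these, 1 records then exceed 11 and get capped
Step 2: Apply rule 2 to records with years > 11
  - 2 records (original) are capped
Step 3: Calculate final sum = 81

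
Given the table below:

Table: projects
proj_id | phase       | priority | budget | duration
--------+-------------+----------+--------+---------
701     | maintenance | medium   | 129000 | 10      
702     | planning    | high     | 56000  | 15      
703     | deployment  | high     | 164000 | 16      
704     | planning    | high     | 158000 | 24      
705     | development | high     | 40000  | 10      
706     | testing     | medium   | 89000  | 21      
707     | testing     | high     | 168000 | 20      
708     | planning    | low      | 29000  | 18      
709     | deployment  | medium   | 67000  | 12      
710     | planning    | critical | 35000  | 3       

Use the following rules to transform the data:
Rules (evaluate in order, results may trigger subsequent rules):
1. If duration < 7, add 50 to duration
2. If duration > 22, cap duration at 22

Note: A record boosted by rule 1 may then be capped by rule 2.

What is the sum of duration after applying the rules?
166

Step 1: Apply rule 1 to records with duration < 7
  - 1 records get bonus of 50
  - Of these, 1 records then exceed 22 and get capped
Step 2: Apply rule 2 to records with duration > 22
  - 1 records (original) are capped
Step 3: Calculate final sum = 166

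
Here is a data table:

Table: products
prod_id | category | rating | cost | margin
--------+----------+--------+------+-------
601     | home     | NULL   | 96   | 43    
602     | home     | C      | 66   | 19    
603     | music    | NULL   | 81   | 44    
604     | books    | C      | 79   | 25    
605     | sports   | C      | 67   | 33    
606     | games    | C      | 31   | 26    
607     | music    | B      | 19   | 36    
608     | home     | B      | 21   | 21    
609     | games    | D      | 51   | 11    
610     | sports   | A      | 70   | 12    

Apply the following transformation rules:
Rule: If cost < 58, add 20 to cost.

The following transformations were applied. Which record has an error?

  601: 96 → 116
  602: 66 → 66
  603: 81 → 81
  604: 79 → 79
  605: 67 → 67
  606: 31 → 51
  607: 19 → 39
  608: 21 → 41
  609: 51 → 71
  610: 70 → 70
Record 601 has an error. The correct transformed value should be 96, not 116.

Step 1: Check each record against the rule
Step 2: Record 601 has cost = 96
Step 3: Since 96 >= 58, the bonus should not have been applied
Step 4: Correct value = 96, but claimed value = 116
Conclusion: Record 601 has the error.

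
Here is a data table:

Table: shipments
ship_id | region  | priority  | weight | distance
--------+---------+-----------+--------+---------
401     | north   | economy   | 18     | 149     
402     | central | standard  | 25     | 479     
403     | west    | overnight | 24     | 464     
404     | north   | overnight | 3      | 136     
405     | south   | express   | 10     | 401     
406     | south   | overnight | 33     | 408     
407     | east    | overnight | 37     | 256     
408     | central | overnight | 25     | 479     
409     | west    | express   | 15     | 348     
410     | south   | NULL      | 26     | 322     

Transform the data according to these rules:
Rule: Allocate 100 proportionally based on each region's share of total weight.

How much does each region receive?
central: 23.15, east: 17.13, north: 9.72, south: 31.94, west: 18.06

Step 1: Calculate total weight = 216
Step 2: Calculate each region's proportion:
  central: 50/216 = 23.15% → 23.15
  east: 37/216 = 17.13% → 17.13
  north: 21/216 = 9.72% → 9.72
  south: 69/216 = 31.94% → 31.94
  west: 39/216 = 18.06% → 18.06
Step 3: Verify: sum of allocations ≈ 100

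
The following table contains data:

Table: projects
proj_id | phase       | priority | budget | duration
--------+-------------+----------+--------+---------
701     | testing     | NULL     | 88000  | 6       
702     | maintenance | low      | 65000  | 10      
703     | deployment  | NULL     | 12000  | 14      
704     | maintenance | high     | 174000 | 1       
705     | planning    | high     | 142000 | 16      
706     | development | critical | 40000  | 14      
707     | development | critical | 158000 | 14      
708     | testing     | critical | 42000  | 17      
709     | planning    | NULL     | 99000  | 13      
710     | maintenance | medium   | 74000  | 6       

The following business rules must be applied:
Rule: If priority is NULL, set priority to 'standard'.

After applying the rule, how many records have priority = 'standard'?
3

Step 1: Count records where priority IS NULL
Step 2: Found 3 records with NULL priority
Step 3: These records will have priority set to 'standard'
Step 4: Records already having priority = 'standard': 0
Step 5: Answer: 3 + 0 = 3 records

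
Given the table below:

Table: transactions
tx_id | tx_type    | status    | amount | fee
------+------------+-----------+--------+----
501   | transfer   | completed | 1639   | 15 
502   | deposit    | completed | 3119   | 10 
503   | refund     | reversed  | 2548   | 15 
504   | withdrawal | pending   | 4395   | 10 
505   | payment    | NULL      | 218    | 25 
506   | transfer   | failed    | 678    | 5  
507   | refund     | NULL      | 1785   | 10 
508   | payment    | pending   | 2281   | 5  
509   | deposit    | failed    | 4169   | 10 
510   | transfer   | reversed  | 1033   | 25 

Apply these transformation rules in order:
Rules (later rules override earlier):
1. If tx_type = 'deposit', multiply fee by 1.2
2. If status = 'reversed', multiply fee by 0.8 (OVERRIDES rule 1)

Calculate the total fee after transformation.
126.0

Step 1: Rule 2 takes priority for records with status = 'reversed'
  - 2 records: 40 × 0.8 = 32.0
Step 2: Rule 1 applies to remaining records with tx_type = 'deposit'
  - 2 records: 20 × 1.2 = 24.0
Step 3: Other records unchanged: 70
Step 4: Final sum = 32.0 + 24.0 + 70 = 126.0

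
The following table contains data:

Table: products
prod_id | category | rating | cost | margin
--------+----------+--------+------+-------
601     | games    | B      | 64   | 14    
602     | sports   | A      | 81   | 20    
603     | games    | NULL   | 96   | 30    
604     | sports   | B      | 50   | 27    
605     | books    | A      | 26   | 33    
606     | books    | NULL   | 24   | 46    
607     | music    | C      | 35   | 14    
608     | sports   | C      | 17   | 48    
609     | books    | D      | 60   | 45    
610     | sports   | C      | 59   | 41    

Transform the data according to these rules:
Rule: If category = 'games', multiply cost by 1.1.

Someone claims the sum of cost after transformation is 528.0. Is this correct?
Yes, the result is correct.

Step 1: Calculate the correct sum after transformation
Step 2: Apply multiplier 1.1 to records where category = 'games'
Step 3: Correct result = 528.0
Step 4: Claimed result = 528.0
Step 5: 528.0 = 528.0 ✓
Conclusion: The claimed result is correct.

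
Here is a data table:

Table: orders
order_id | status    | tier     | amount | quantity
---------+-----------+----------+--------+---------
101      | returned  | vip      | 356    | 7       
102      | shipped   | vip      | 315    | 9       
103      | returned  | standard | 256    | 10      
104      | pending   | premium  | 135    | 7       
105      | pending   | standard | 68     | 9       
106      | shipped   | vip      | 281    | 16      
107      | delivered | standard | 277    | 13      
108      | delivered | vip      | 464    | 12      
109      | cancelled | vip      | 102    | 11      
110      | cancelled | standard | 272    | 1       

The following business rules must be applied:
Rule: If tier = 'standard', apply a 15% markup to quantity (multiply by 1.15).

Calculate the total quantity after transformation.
99.95

Step 1: Records with tier = 'standard' have total quantity = 33
Step 2: Apply multiplier: 33 × 1.15 = 37.95
Step 3: Other records total: 62
Step 4: Final sum = 37.95 + 62 = 99.95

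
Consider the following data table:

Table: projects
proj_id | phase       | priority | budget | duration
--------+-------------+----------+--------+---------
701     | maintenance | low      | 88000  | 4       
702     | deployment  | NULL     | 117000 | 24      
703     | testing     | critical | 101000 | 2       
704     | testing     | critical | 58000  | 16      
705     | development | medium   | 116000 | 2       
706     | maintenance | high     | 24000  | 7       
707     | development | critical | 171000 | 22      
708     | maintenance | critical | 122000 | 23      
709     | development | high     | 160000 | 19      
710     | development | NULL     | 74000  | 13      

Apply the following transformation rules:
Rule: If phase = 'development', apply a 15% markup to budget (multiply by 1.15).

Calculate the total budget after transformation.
1109150.0

Step 1: Records with phase = 'development' have total budget = 521000
Step 2: Apply multiplier: 521000 × 1.15 = 599150.0
Step 3: Other records total: 510000
Step 4: Final sum = 599150.0 + 510000 = 1109150.0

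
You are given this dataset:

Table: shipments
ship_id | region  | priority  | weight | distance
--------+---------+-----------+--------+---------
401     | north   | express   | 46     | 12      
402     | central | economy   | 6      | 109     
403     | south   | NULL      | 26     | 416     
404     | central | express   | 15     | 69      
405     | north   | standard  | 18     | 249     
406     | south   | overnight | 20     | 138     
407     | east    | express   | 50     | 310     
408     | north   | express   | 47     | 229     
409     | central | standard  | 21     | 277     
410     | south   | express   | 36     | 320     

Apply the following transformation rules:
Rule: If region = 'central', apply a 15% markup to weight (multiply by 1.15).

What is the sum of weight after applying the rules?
291.3

Step 1: Records with region = 'central' have total weight = 42
Step 2: Apply multiplier: 42 × 1.15 = 48.3
Step 3: Other records total: 243
Step 4: Final sum = 48.3 + 243 = 291.3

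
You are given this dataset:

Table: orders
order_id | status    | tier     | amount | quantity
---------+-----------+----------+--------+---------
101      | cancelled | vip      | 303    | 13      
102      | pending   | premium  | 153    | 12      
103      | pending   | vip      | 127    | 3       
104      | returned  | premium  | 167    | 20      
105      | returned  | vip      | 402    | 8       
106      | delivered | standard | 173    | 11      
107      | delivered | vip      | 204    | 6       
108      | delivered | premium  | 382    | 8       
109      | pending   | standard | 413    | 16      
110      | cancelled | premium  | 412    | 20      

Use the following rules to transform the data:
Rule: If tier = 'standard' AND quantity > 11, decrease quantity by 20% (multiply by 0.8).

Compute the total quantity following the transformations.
113.8

Step 1: Find records where tier = 'standard' AND quantity > 11
Step 2: 1 records match, summing to 16
Step 3: After multiplier: 16 × 0.8 = 12.8
Step 4: Unaffected records sum: 101
Step 5: Final sum = 12.8 + 101 = 113.8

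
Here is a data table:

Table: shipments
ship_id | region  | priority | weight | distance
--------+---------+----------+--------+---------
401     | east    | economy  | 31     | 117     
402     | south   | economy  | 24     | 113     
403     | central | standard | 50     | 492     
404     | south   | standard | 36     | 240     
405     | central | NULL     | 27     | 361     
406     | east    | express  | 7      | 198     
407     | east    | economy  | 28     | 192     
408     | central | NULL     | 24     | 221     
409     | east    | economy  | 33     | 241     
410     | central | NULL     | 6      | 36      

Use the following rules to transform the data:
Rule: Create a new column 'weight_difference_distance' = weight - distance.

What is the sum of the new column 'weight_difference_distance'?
-1945

Step 1: For each record, compute weight - distance
Example calculations:
  31 - 117 = -86
  24 - 113 = -89
  50 - 492 = -442
  ...
Step 2: Sum all derived values
Step 3: Total = -1945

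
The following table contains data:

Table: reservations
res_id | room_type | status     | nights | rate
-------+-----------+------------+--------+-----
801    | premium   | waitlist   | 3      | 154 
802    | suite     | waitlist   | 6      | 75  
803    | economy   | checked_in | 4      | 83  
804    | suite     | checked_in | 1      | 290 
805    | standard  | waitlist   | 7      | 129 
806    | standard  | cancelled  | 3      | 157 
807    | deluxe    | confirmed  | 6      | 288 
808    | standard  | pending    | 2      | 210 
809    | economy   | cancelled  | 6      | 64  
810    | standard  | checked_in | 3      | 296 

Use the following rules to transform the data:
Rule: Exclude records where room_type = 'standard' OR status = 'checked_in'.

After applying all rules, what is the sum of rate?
581

Step 1: Find records where room_type = 'standard' OR status = 'checked_in'
Step 2: 6 records match, summing to 1165
Step 3: Original sum: 1746
Step 4: Remaining sum = 1746 - 1165 = 581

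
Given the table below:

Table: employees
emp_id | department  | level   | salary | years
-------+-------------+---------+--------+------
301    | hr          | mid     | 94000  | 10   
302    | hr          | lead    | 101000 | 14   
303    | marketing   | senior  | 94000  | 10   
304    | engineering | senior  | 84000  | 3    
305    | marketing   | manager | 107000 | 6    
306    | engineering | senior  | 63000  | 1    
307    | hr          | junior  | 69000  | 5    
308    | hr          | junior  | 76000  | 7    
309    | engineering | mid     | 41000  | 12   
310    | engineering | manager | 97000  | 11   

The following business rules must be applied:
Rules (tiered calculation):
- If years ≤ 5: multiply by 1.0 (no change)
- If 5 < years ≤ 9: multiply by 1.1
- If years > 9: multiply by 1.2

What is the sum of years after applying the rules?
91.7

Step 1: Tier 1 (years ≤ 5): 3 records, sum = 9 × 1.0 = 9.0
Step 2: Tier 2 (5 < years ≤ 9): 2 records, sum = 13 × 1.1 = 14.3
Step 3: Tier 3 (years > 9): 5 records, sum = 57 × 1.2 = 68.4
Step 4: Final sum = 9.0 + 14.3 + 68.4 = 91.7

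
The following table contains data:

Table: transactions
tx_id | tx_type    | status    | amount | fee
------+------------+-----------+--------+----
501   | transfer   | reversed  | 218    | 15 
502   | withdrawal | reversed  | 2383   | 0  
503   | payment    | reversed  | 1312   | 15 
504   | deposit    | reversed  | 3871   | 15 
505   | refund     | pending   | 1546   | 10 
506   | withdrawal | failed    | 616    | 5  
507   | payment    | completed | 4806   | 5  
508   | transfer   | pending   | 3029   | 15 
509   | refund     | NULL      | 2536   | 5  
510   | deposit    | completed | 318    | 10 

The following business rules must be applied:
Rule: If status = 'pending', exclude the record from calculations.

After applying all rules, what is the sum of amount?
16060

Step 1: Identify records where status = 'pending'
Step 2: The excluded records sum to 4575
Step 3: Original total amount = 20635
Step 4: Remaining total = 20635 - 4575 = 16060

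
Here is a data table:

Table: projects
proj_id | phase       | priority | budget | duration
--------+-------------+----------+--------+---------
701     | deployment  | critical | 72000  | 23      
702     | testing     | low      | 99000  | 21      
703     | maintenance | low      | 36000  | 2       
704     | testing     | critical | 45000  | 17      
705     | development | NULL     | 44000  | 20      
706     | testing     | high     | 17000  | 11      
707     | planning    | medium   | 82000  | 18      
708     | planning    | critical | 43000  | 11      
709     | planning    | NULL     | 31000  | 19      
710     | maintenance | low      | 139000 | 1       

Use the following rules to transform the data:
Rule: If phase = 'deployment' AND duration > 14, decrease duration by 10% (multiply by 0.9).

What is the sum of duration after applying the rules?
140.7

Step 1: Find records where phase = 'deployment' AND duration > 14
Step 2: 1 records match, summing to 23
Step 3: After multiplier: 23 × 0.9 = 20.7
Step 4: Unaffected records sum: 120
Step 5: Final sum = 20.7 + 120 = 140.7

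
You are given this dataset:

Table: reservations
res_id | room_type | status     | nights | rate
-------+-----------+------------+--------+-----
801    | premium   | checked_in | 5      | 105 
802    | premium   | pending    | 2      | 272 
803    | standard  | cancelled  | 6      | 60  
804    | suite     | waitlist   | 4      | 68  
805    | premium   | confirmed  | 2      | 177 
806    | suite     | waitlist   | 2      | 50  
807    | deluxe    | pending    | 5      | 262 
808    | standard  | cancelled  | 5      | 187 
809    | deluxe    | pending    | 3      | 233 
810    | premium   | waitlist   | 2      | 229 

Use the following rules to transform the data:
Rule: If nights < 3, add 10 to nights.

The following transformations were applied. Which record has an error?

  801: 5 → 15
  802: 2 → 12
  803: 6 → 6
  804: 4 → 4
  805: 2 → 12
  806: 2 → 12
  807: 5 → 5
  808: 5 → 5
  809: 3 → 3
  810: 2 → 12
Record 801 has an error. The correct transformed value should be 5, not 15.

Step 1: Check each record against the rule
Step 2: Record 801 has nights = 5
Step 3: Since 5 >= 3, the bonus should not have been applied
Step 4: Correct value = 5, but claimed value = 15
Conclusion: Record 801 has the error.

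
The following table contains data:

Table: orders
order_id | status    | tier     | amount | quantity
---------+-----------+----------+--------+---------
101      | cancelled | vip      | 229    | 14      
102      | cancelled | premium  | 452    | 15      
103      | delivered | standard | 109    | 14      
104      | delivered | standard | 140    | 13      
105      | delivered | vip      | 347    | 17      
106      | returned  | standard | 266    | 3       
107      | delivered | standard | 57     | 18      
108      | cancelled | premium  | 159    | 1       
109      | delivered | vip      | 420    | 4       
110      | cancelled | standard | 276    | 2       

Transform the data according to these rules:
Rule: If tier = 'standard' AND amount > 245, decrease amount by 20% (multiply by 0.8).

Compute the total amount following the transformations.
2346.6

Step 1: Find records where tier = 'standard' AND amount > 245
Step 2: 2 records match, summing to 542
Step 3: After multiplier: 542 × 0.8 = 433.6
Step 4: Unaffected records sum: 1913
Step 5: Final sum = 433.6 + 1913 = 2346.6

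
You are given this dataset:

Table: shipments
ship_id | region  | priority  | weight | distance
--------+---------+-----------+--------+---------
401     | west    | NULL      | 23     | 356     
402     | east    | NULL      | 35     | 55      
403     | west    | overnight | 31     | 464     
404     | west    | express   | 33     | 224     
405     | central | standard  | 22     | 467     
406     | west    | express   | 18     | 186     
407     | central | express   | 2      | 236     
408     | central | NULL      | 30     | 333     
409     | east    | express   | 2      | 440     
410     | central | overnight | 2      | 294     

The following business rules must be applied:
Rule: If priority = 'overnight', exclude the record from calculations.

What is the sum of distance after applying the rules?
2297

Step 1: Identify records where priority = 'overnight'
Step 2: The excluded records sum to 758
Step 3: Original total distance = 3055
Step 4: Remaining total = 3055 - 758 = 2297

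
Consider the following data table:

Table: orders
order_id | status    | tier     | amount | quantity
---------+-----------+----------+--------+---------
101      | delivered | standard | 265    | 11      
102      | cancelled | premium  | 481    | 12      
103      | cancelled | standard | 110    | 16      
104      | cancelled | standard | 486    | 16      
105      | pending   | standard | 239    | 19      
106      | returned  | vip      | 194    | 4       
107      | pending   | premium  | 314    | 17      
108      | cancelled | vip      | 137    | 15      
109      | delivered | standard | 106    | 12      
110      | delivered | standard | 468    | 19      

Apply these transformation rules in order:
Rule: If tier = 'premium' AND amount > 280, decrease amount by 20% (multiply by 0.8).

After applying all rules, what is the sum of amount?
2641.0

Step 1: Find records where tier = 'premium' AND amount > 280
Step 2: 2 records match, summing to 795
Step 3: After multiplier: 795 × 0.8 = 636.0
Step 4: Unaffected records sum: 2005
Step 5: Final sum = 636.0 + 2005 = 2641.0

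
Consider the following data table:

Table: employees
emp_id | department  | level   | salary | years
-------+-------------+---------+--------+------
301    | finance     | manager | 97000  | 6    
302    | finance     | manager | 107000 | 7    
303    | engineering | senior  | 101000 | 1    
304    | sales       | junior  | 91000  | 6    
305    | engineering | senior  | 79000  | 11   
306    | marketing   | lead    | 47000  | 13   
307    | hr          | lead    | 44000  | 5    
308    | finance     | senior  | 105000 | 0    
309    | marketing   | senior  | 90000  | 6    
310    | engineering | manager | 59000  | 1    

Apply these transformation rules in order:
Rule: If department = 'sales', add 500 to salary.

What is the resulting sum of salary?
820500

Step 1: Count records where department = 'sales': 1
Step 2: Total bonus added: 1 × 500 = 500
Step 3: Original sum of salary: 820000
Step 4: Final sum = 820000 + 500 = 820500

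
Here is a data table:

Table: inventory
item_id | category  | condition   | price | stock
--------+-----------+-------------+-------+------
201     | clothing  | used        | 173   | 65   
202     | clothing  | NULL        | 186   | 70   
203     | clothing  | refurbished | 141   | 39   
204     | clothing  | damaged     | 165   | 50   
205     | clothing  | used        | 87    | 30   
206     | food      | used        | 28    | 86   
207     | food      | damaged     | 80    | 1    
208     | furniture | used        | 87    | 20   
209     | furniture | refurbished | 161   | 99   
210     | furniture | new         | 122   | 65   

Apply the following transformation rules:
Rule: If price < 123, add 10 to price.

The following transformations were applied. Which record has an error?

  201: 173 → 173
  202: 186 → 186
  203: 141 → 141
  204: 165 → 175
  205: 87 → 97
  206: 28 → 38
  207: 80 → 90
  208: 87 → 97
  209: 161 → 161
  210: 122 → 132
Record 204 has an error. The correct transformed value should be 165, not 175.

Step 1: Check each record against the rule
Step 2: Record 204 has price = 165
Step 3: Since 165 >= 123, the bonus should not have been applied
Step 4: Correct value = 165, but claimed value = 175
Conclusion: Record 204 has the error.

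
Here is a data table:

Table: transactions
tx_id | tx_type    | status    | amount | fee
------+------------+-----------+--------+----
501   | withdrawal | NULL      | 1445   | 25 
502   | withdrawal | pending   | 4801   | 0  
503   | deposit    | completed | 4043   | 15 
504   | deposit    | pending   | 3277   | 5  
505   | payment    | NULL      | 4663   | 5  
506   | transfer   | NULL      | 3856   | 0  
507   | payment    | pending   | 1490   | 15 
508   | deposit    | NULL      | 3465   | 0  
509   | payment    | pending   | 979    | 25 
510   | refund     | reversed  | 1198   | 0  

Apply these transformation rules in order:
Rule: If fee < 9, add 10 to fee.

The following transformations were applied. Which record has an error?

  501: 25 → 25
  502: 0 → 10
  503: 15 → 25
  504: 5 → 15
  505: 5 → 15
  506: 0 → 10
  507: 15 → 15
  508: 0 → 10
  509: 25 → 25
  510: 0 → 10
Record 503 has an error. The correct transformed value should be 15, not 25.

Step 1: Check each record against the rule
Step 2: Record 503 has fee = 15
Step 3: Since 15 >= 9, the bonus should not have been applied
Step 4: Correct value = 15, but claimed value = 25
Conclusion: Record 503 has the error.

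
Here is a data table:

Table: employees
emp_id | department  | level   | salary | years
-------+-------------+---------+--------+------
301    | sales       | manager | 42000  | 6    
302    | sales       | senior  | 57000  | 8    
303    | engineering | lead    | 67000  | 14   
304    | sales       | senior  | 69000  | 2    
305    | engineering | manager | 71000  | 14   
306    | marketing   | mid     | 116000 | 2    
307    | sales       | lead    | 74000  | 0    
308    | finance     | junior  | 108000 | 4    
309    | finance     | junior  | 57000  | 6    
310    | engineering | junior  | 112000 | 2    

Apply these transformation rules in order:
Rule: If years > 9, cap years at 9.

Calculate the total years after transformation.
48

Step 1: 2 records have years > 9
Step 2: These records originally summed to 28
Step 3: After capping: 2 × 9 = 18
Step 4: Unaffected records sum: 30
Step 5: Final sum = 18 + 30 = 48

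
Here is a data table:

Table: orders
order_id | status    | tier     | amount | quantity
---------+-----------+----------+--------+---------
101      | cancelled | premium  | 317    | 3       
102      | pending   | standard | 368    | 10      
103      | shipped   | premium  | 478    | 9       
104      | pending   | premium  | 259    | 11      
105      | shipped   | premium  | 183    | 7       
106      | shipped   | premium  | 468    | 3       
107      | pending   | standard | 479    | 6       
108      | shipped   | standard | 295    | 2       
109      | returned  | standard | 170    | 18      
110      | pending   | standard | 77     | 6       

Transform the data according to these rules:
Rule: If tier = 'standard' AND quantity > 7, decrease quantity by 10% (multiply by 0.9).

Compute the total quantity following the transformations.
72.2

Step 1: Find records where tier = 'standard' AND quantity > 7
Step 2: 2 records match, summing to 28
Step 3: After multiplier: 28 × 0.9 = 25.2
Step 4: Unaffected records sum: 47
Step 5: Final sum = 25.2 + 47 = 72.2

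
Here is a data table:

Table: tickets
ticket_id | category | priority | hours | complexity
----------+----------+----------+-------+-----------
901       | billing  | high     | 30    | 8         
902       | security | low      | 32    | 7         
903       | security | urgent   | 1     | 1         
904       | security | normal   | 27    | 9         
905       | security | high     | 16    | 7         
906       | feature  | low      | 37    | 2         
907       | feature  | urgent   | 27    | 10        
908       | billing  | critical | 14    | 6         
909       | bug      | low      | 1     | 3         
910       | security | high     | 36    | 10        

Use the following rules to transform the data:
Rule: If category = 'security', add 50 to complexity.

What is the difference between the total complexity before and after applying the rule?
250

Step 1: Original sum of complexity = 63
Step 2: 5 records have category = 'security'
Step 3: Each affected record changes by 50
Step 4: Total change = 5 × 50 = 250
Step 5: New sum = 63 + 250 = 313
Step 6: Difference = |313 - 63| = 250
        (Sum increased by 250)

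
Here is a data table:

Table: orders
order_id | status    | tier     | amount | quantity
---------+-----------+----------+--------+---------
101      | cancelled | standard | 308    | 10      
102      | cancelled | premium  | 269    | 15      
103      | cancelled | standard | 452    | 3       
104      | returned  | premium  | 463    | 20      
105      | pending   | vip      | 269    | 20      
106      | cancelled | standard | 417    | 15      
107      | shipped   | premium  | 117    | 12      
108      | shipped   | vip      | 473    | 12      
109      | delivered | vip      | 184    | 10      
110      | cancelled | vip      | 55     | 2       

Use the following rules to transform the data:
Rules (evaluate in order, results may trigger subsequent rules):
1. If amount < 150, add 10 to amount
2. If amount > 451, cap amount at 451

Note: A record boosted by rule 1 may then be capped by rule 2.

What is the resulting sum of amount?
2992

Step 1: Apply rule 1 to records with amount < 150
  - 2 records get bonus of 10
  - Of these, 0 records then exceed 451 and get capped
Step 2: Apply rule 2 to records with amount > 451
  - 3 records (original) are capped
Step 3: Calculate final sum = 2992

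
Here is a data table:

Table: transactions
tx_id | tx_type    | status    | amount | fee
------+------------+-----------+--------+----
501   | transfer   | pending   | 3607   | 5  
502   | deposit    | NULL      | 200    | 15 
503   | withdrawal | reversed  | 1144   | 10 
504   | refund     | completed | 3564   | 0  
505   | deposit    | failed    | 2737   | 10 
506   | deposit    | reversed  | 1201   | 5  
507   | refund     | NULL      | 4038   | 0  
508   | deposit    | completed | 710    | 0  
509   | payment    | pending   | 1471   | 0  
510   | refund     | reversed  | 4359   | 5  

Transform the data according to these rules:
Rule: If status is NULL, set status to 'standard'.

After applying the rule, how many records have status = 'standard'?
2

Step 1: Count records where status IS NULL
Step 2: Found 2 records with NULL status
Step 3: These records will have status set to 'standard'
Step 4: Records already having status = 'standard': 0
Step 5: Answer: 2 + 0 = 2 records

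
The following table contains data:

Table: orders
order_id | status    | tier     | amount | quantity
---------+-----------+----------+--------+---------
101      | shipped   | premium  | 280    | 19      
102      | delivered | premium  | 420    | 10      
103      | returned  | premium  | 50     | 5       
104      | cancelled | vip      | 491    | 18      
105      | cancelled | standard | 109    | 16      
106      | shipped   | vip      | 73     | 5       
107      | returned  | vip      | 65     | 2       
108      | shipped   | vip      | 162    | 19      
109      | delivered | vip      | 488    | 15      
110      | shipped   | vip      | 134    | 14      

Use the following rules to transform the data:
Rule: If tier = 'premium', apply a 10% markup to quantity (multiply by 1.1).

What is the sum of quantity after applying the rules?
126.4

Step 1: Records with tier = 'premium' have total quantity = 34
Step 2: Apply multiplier: 34 × 1.1 = 37.4
Step 3: Other records total: 89
Step 4: Final sum = 37.4 + 89 = 126.4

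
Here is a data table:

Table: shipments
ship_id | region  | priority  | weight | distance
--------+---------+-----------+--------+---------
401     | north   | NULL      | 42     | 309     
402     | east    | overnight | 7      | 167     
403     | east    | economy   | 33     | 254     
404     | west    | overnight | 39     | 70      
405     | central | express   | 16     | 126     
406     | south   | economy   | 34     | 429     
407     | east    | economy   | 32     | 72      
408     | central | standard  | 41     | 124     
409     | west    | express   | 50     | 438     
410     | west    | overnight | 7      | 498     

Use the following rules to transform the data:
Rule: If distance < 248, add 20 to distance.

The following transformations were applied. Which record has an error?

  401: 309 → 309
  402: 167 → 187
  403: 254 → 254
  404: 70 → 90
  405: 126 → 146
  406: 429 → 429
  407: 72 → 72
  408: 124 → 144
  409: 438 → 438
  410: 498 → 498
Record 407 has an error. The correct transformed value should be 92, not 72.

Step 1: Check each record against the rule
Step 2: Record 407 has distance = 72
Step 3: Since 72 < 248, the bonus should have been applied
Step 4: Correct value = 92, but claimed value = 72
Conclusion: Record 407 has the error.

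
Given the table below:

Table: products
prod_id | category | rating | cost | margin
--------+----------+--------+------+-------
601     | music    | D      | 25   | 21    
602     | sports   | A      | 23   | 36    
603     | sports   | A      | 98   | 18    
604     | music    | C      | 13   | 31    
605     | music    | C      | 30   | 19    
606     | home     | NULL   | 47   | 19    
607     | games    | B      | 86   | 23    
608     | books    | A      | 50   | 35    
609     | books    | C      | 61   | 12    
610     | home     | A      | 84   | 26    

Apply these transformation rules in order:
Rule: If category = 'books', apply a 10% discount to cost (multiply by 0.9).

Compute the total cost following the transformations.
505.9

Step 1: Records with category = 'books' have total cost = 111
Step 2: Apply multiplier: 111 × 0.9 = 99.9
Step 3: Other records total: 406
Step 4: Final sum = 99.9 + 406 = 505.9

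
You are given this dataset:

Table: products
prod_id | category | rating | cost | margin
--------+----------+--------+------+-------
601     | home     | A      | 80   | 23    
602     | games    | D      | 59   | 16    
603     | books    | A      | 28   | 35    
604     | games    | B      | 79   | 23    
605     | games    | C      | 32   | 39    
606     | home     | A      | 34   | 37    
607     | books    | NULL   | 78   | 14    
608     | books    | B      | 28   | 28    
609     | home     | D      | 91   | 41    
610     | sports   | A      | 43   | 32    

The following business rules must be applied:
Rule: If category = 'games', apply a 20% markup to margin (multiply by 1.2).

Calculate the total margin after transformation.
303.6

Step 1: Records with category = 'games' have total margin = 78
Step 2: Apply multiplier: 78 × 1.2 = 93.6
Step 3: Other records total: 210
Step 4: Final sum = 93.6 + 210 = 303.6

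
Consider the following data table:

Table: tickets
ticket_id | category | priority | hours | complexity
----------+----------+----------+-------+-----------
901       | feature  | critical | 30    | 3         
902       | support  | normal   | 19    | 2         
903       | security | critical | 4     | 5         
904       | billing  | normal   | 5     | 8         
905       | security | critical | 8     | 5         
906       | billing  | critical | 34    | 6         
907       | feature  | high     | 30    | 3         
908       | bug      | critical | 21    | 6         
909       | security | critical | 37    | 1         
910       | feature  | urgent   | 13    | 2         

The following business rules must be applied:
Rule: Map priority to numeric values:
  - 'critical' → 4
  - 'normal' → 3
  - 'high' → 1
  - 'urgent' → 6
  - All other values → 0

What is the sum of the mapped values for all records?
37

Step 1: Apply mapping to each record
Step 2: Count by status:
  'critical': 6 records × 4 = 24
  'normal': 2 records × 3 = 6
  'high': 1 records × 1 = 1
  'urgent': 1 records × 6 = 6
Step 3: Sum all mapped values = 37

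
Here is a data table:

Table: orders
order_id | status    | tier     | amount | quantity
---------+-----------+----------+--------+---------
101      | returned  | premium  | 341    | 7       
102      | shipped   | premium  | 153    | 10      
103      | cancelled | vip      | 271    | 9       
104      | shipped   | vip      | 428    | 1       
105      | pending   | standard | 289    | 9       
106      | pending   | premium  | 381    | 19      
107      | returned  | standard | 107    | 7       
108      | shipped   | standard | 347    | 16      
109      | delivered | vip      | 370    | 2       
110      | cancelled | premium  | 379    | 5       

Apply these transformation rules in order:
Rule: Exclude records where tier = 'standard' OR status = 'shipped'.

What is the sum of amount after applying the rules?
1742

Step 1: Find records where tier = 'standard' OR status = 'shipped'
Step 2: 5 records match, summing to 1324
Step 3: Original sum: 3066
Step 4: Remaining sum = 3066 - 1324 = 1742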